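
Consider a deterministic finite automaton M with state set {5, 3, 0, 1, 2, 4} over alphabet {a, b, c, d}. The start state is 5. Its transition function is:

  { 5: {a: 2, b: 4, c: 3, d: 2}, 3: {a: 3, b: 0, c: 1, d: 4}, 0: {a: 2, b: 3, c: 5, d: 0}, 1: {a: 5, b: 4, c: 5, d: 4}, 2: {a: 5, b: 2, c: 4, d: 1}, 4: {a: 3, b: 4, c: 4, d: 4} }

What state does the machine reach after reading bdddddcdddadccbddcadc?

Trace: 5 -b-> 4 -d-> 4 -d-> 4 -d-> 4 -d-> 4 -d-> 4 -c-> 4 -d-> 4 -d-> 4 -d-> 4 -a-> 3 -d-> 4 -c-> 4 -c-> 4 -b-> 4 -d-> 4 -d-> 4 -c-> 4 -a-> 3 -d-> 4 -c-> 4

4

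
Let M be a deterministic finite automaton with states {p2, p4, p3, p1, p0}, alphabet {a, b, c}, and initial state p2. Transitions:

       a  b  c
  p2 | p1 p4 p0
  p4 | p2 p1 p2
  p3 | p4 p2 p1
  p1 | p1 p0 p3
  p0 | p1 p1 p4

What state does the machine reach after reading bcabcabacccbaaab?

start at p2
read 'b': p2 → p4
read 'c': p4 → p2
read 'a': p2 → p1
read 'b': p1 → p0
read 'c': p0 → p4
read 'a': p4 → p2
read 'b': p2 → p4
read 'a': p4 → p2
read 'c': p2 → p0
read 'c': p0 → p4
read 'c': p4 → p2
read 'b': p2 → p4
read 'a': p4 → p2
read 'a': p2 → p1
read 'a': p1 → p1
read 'b': p1 → p0

p0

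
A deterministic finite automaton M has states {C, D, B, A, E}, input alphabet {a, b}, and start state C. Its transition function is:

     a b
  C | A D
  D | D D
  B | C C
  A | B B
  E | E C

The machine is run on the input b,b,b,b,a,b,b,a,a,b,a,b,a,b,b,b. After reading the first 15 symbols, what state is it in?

D

start at C
read 'b': C → D
read 'b': D → D
read 'b': D → D
read 'b': D → D
read 'a': D → D
read 'b': D → D
read 'b': D → D
read 'a': D → D
read 'a': D → D
read 'b': D → D
read 'a': D → D
read 'b': D → D
read 'a': D → D
read 'b': D → D
read 'b': D → D
After 15 symbols: D.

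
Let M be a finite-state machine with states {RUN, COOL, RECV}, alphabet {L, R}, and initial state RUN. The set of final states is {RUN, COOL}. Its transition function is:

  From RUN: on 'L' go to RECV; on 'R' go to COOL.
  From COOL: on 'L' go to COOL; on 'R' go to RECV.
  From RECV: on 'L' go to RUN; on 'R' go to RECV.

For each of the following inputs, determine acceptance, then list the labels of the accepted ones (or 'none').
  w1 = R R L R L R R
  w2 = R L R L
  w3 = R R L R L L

w2, w3

w1:
  start at RUN
  read 'R': RUN → COOL
  read 'R': COOL → RECV
  read 'L': RECV → RUN
  read 'R': RUN → COOL
  read 'L': COOL → COOL
  read 'R': COOL → RECV
  read 'R': RECV → RECV
  end RECV, rejected
w2:
  start at RUN
  read 'R': RUN → COOL
  read 'L': COOL → COOL
  read 'R': COOL → RECV
  read 'L': RECV → RUN
  end RUN, accepted
w3:
  start at RUN
  read 'R': RUN → COOL
  read 'R': COOL → RECV
  read 'L': RECV → RUN
  read 'R': RUN → COOL
  read 'L': COOL → COOL
  read 'L': COOL → COOL
  end COOL, accepted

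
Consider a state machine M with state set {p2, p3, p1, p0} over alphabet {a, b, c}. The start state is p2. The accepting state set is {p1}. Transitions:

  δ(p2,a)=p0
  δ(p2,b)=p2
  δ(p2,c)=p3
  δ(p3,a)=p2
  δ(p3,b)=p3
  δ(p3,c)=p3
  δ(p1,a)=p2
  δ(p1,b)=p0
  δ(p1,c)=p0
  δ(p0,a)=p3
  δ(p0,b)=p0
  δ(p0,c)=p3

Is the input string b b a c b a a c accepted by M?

No

p2 → p2 → p2 → p0 → p3 → p3 → p2 → p0 → p3
End state p3 is not accepting.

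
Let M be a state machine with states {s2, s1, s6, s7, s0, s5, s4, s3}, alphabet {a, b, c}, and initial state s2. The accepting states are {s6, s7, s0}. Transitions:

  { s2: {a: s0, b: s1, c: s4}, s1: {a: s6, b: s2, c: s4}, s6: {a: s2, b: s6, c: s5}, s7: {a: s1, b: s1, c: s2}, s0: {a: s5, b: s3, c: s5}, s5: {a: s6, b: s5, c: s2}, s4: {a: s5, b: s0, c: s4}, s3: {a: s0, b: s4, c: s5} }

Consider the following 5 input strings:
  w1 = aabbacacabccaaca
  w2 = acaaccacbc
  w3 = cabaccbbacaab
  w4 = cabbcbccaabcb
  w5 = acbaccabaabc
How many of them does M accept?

w1:
  start at s2
  read 'a': s2 → s0
  read 'a': s0 → s5
  read 'b': s5 → s5
  read 'b': s5 → s5
  read 'a': s5 → s6
  read 'c': s6 → s5
  read 'a': s5 → s6
  read 'c': s6 → s5
  read 'a': s5 → s6
  read 'b': s6 → s6
  read 'c': s6 → s5
  read 'c': s5 → s2
  read 'a': s2 → s0
  read 'a': s0 → s5
  read 'c': s5 → s2
  read 'a': s2 → s0
  end s0, accepted
w2:
  start at s2
  read 'a': s2 → s0
  read 'c': s0 → s5
  read 'a': s5 → s6
  read 'a': s6 → s2
  read 'c': s2 → s4
  read 'c': s4 → s4
  read 'a': s4 → s5
  read 'c': s5 → s2
  read 'b': s2 → s1
  read 'c': s1 → s4
  end s4, rejected
w3:
  start at s2
  read 'c': s2 → s4
  read 'a': s4 → s5
  read 'b': s5 → s5
  read 'a': s5 → s6
  read 'c': s6 → s5
  read 'c': s5 → s2
  read 'b': s2 → s1
  read 'b': s1 → s2
  read 'a': s2 → s0
  read 'c': s0 → s5
  read 'a': s5 → s6
  read 'a': s6 → s2
  read 'b': s2 → s1
  end s1, rejected
w4:
  start at s2
  read 'c': s2 → s4
  read 'a': s4 → s5
  read 'b': s5 → s5
  read 'b': s5 → s5
  read 'c': s5 → s2
  read 'b': s2 → s1
  read 'c': s1 → s4
  read 'c': s4 → s4
  read 'a': s4 → s5
  read 'a': s5 → s6
  read 'b': s6 → s6
  read 'c': s6 → s5
  read 'b': s5 → s5
  end s5, rejected
w5:
  start at s2
  read 'a': s2 → s0
  read 'c': s0 → s5
  read 'b': s5 → s5
  read 'a': s5 → s6
  read 'c': s6 → s5
  read 'c': s5 → s2
  read 'a': s2 → s0
  read 'b': s0 → s3
  read 'a': s3 → s0
  read 'a': s0 → s5
  read 'b': s5 → s5
  read 'c': s5 → s2
  end s2, rejected

1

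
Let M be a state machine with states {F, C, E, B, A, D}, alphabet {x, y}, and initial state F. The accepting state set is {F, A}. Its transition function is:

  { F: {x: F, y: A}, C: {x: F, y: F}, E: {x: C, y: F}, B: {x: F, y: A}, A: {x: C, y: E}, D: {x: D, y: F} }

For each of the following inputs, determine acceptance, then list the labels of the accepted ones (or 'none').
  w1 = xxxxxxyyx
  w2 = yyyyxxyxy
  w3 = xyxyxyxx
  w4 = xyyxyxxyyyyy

w2, w3

w1:
  start at F
  read 'x': F → F
  read 'x': F → F
  read 'x': F → F
  read 'x': F → F
  read 'x': F → F
  read 'x': F → F
  read 'y': F → A
  read 'y': A → E
  read 'x': E → C
  end C, rejected
w2:
  start at F
  read 'y': F → A
  read 'y': A → E
  read 'y': E → F
  read 'y': F → A
  read 'x': A → C
  read 'x': C → F
  read 'y': F → A
  read 'x': A → C
  read 'y': C → F
  end F, accepted
w3:
  start at F
  read 'x': F → F
  read 'y': F → A
  read 'x': A → C
  read 'y': C → F
  read 'x': F → F
  read 'y': F → A
  read 'x': A → C
  read 'x': C → F
  end F, accepted
w4:
  start at F
  read 'x': F → F
  read 'y': F → A
  read 'y': A → E
  read 'x': E → C
  read 'y': C → F
  read 'x': F → F
  read 'x': F → F
  read 'y': F → A
  read 'y': A → E
  read 'y': E → F
  read 'y': F → A
  read 'y': A → E
  end E, rejected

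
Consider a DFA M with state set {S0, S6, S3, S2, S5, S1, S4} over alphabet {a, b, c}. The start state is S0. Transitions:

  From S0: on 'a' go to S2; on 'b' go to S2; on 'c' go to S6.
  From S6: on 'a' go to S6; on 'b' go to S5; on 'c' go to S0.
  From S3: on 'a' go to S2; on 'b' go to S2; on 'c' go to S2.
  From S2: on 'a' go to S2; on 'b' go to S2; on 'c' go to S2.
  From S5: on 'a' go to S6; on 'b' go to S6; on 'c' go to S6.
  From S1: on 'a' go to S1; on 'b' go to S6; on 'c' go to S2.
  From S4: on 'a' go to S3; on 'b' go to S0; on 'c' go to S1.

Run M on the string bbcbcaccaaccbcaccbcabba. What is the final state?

Trace: S0 -b-> S2 -b-> S2 -c-> S2 -b-> S2 -c-> S2 -a-> S2 -c-> S2 -c-> S2 -a-> S2 -a-> S2 -c-> S2 -c-> S2 -b-> S2 -c-> S2 -a-> S2 -c-> S2 -c-> S2 -b-> S2 -c-> S2 -a-> S2 -b-> S2 -b-> S2 -a-> S2

S2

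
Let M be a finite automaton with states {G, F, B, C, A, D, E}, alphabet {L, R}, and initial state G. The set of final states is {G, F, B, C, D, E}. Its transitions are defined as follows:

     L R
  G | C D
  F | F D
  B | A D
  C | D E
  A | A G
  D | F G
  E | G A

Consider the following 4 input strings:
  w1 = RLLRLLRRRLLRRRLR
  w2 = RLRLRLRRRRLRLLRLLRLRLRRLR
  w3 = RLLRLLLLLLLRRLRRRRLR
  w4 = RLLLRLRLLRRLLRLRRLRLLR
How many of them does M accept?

w1: Trace: G -R-> D -L-> F -L-> F -R-> D -L-> F -L-> F -R-> D -R-> G -R-> D -L-> F -L-> F -R-> D -R-> G -R-> D -L-> F -R-> D  → end D, accepted
w2: Trace: G -R-> D -L-> F -R-> D -L-> F -R-> D -L-> F -R-> D -R-> G -R-> D -R-> G -L-> C -R-> E -L-> G -L-> C -R-> E -L-> G -L-> C -R-> E -L-> G -R-> D -L-> F -R-> D -R-> G -L-> C -R-> E  → end E, accepted
w3: Trace: G -R-> D -L-> F -L-> F -R-> D -L-> F -L-> F -L-> F -L-> F -L-> F -L-> F -L-> F -R-> D -R-> G -L-> C -R-> E -R-> A -R-> G -R-> D -L-> F -R-> D  → end D, accepted
w4: Trace: G -R-> D -L-> F -L-> F -L-> F -R-> D -L-> F -R-> D -L-> F -L-> F -R-> D -R-> G -L-> C -L-> D -R-> G -L-> C -R-> E -R-> A -L-> A -R-> G -L-> C -L-> D -R-> G  → end G, accepted

4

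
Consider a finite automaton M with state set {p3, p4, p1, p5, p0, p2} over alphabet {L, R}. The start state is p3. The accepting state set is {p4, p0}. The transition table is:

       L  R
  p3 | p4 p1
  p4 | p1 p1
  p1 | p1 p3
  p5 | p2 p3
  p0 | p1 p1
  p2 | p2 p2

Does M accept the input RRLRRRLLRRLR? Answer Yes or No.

p3 → p1 → p3 → p4 → p1 → p3 → p1 → p1 → p1 → p3 → p1 → p1 → p3
End state p3 is not accepting.

No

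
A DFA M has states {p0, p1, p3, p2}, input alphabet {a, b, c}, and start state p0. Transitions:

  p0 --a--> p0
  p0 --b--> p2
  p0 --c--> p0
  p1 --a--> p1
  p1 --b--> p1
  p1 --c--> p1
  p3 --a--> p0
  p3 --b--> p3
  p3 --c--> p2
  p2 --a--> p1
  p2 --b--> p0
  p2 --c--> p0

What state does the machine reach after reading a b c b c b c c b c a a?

p0

Trace: p0 -a-> p0 -b-> p2 -c-> p0 -b-> p2 -c-> p0 -b-> p2 -c-> p0 -c-> p0 -b-> p2 -c-> p0 -a-> p0 -a-> p0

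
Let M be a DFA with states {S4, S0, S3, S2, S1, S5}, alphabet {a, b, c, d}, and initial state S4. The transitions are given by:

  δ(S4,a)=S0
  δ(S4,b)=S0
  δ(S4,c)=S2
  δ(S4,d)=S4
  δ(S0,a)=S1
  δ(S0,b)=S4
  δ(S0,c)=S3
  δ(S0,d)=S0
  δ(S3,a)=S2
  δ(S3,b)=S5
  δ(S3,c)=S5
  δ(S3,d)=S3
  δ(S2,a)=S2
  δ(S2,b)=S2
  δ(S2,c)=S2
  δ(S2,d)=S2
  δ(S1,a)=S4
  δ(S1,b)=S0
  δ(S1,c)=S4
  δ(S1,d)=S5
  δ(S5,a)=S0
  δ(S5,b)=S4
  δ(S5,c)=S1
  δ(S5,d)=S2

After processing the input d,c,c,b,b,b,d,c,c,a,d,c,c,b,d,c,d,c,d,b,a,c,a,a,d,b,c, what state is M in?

S2

S4 → S4 → S2 → S2 → S2 → S2 → S2 → S2 → S2 → S2 → S2 → S2 → S2 → S2 → S2 → S2 → S2 → S2 → S2 → S2 → S2 → S2 → S2 → S2 → S2 → S2 → S2 → S2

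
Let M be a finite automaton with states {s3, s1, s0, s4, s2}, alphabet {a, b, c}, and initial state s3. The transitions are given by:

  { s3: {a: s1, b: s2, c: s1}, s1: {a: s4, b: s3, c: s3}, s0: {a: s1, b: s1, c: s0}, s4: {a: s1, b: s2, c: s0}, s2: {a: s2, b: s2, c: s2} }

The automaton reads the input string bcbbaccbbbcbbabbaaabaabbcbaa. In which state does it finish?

s3 → s2 → s2 → s2 → s2 → s2 → s2 → s2 → s2 → s2 → s2 → s2 → s2 → s2 → s2 → s2 → s2 → s2 → s2 → s2 → s2 → s2 → s2 → s2 → s2 → s2 → s2 → s2 → s2

s2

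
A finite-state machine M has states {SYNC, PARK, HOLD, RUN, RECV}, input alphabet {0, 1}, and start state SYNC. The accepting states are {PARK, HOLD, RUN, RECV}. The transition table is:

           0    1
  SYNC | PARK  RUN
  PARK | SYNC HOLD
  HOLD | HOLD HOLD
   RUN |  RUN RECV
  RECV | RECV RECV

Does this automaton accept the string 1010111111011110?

start at SYNC
read '1': SYNC → RUN
read '0': RUN → RUN
read '1': RUN → RECV
read '0': RECV → RECV
read '1': RECV → RECV
read '1': RECV → RECV
read '1': RECV → RECV
read '1': RECV → RECV
read '1': RECV → RECV
read '1': RECV → RECV
read '0': RECV → RECV
read '1': RECV → RECV
read '1': RECV → RECV
read '1': RECV → RECV
read '1': RECV → RECV
read '0': RECV → RECV
End state RECV is accepting.

Yes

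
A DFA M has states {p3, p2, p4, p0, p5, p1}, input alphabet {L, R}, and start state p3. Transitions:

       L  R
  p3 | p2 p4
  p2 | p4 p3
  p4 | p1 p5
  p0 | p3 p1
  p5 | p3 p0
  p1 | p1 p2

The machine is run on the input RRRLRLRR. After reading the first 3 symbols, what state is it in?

p0

start at p3
read 'R': p3 → p4
read 'R': p4 → p5
read 'R': p5 → p0
After 3 symbols: p0.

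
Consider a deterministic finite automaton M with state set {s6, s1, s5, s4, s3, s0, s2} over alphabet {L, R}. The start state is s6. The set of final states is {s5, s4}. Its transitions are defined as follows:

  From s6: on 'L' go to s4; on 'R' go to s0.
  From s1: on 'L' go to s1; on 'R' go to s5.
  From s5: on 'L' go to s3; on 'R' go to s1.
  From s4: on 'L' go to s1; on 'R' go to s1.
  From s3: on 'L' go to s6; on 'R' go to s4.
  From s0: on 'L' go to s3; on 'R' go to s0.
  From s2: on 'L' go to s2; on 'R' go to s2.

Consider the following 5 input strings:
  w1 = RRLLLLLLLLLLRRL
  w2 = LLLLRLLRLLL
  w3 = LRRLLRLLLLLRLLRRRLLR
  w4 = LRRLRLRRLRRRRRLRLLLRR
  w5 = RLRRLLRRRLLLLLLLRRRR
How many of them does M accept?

1

w1:
  start at s6
  read 'R': s6 → s0
  read 'R': s0 → s0
  read 'L': s0 → s3
  read 'L': s3 → s6
  read 'L': s6 → s4
  read 'L': s4 → s1
  read 'L': s1 → s1
  read 'L': s1 → s1
  read 'L': s1 → s1
  read 'L': s1 → s1
  read 'L': s1 → s1
  read 'L': s1 → s1
  read 'R': s1 → s5
  read 'R': s5 → s1
  read 'L': s1 → s1
  end s1, rejected
w2:
  start at s6
  read 'L': s6 → s4
  read 'L': s4 → s1
  read 'L': s1 → s1
  read 'L': s1 → s1
  read 'R': s1 → s5
  read 'L': s5 → s3
  read 'L': s3 → s6
  read 'R': s6 → s0
  read 'L': s0 → s3
  read 'L': s3 → s6
  read 'L': s6 → s4
  end s4, accepted
w3:
  start at s6
  read 'L': s6 → s4
  read 'R': s4 → s1
  read 'R': s1 → s5
  read 'L': s5 → s3
  read 'L': s3 → s6
  read 'R': s6 → s0
  read 'L': s0 → s3
  read 'L': s3 → s6
  read 'L': s6 → s4
  read 'L': s4 → s1
  read 'L': s1 → s1
  read 'R': s1 → s5
  read 'L': s5 → s3
  read 'L': s3 → s6
  read 'R': s6 → s0
  read 'R': s0 → s0
  read 'R': s0 → s0
  read 'L': s0 → s3
  read 'L': s3 → s6
  read 'R': s6 → s0
  end s0, rejected
w4:
  start at s6
  read 'L': s6 → s4
  read 'R': s4 → s1
  read 'R': s1 → s5
  read 'L': s5 → s3
  read 'R': s3 → s4
  read 'L': s4 → s1
  read 'R': s1 → s5
  read 'R': s5 → s1
  read 'L': s1 → s1
  read 'R': s1 → s5
  read 'R': s5 → s1
  read 'R': s1 → s5
  read 'R': s5 → s1
  read 'R': s1 → s5
  read 'L': s5 → s3
  read 'R': s3 → s4
  read 'L': s4 → s1
  read 'L': s1 → s1
  read 'L': s1 → s1
  read 'R': s1 → s5
  read 'R': s5 → s1
  end s1, rejected
w5:
  start at s6
  read 'R': s6 → s0
  read 'L': s0 → s3
  read 'R': s3 → s4
  read 'R': s4 → s1
  read 'L': s1 → s1
  read 'L': s1 → s1
  read 'R': s1 → s5
  read 'R': s5 → s1
  read 'R': s1 → s5
  read 'L': s5 → s3
  read 'L': s3 → s6
  read 'L': s6 → s4
  read 'L': s4 → s1
  read 'L': s1 → s1
  read 'L': s1 → s1
  read 'L': s1 → s1
  read 'R': s1 → s5
  read 'R': s5 → s1
  read 'R': s1 → s5
  read 'R': s5 → s1
  end s1, rejected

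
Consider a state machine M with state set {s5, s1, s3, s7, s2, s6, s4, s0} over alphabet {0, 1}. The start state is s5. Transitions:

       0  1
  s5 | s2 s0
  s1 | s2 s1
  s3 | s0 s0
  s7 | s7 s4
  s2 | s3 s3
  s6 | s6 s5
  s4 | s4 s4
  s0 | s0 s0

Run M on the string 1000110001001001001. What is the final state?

Trace: s5 -1-> s0 -0-> s0 -0-> s0 -0-> s0 -1-> s0 -1-> s0 -0-> s0 -0-> s0 -0-> s0 -1-> s0 -0-> s0 -0-> s0 -1-> s0 -0-> s0 -0-> s0 -1-> s0 -0-> s0 -0-> s0 -1-> s0

s0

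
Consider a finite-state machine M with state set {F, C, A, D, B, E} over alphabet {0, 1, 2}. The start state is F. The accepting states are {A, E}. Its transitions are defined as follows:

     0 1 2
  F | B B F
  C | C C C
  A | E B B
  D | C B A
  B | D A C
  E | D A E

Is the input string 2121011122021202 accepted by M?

No

start at F
read '2': F → F
read '1': F → B
read '2': B → C
read '1': C → C
read '0': C → C
read '1': C → C
read '1': C → C
read '1': C → C
read '2': C → C
read '2': C → C
read '0': C → C
read '2': C → C
read '1': C → C
read '2': C → C
read '0': C → C
read '2': C → C
End state C is not accepting.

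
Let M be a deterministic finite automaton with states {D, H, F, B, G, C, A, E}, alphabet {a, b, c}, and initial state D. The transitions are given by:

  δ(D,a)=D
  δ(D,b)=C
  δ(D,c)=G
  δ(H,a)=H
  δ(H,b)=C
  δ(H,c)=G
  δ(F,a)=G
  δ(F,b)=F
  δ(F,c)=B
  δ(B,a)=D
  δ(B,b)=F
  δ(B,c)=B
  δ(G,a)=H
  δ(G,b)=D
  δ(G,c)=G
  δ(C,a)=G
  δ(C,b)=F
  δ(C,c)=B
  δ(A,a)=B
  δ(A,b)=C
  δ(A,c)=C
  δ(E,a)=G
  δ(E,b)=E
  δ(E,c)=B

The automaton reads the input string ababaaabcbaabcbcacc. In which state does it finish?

D → D → C → G → D → D → D → D → C → B → F → G → H → C → B → F → B → D → G → G

G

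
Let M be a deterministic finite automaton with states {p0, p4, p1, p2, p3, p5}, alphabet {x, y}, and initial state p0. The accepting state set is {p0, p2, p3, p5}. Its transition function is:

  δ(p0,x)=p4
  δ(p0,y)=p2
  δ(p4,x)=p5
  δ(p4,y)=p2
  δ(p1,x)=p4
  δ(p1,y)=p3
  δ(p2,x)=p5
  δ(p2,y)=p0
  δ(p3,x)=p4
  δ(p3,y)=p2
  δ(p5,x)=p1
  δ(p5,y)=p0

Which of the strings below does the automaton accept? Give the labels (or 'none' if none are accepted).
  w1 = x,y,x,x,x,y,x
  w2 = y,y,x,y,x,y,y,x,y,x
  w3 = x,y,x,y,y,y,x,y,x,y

w1, w3

w1:
  start at p0
  read 'x': p0 → p4
  read 'y': p4 → p2
  read 'x': p2 → p5
  read 'x': p5 → p1
  read 'x': p1 → p4
  read 'y': p4 → p2
  read 'x': p2 → p5
  end p5, accepted
w2:
  start at p0
  read 'y': p0 → p2
  read 'y': p2 → p0
  read 'x': p0 → p4
  read 'y': p4 → p2
  read 'x': p2 → p5
  read 'y': p5 → p0
  read 'y': p0 → p2
  read 'x': p2 → p5
  read 'y': p5 → p0
  read 'x': p0 → p4
  end p4, rejected
w3:
  start at p0
  read 'x': p0 → p4
  read 'y': p4 → p2
  read 'x': p2 → p5
  read 'y': p5 → p0
  read 'y': p0 → p2
  read 'y': p2 → p0
  read 'x': p0 → p4
  read 'y': p4 → p2
  read 'x': p2 → p5
  read 'y': p5 → p0
  end p0, accepted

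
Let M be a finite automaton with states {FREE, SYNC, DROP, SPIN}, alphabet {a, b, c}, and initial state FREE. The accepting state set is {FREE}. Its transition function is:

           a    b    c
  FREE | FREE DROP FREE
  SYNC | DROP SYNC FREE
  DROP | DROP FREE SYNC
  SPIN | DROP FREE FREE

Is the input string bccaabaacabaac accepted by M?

Trace: FREE -b-> DROP -c-> SYNC -c-> FREE -a-> FREE -a-> FREE -b-> DROP -a-> DROP -a-> DROP -c-> SYNC -a-> DROP -b-> FREE -a-> FREE -a-> FREE -c-> FREE
End state FREE is accepting.

Yes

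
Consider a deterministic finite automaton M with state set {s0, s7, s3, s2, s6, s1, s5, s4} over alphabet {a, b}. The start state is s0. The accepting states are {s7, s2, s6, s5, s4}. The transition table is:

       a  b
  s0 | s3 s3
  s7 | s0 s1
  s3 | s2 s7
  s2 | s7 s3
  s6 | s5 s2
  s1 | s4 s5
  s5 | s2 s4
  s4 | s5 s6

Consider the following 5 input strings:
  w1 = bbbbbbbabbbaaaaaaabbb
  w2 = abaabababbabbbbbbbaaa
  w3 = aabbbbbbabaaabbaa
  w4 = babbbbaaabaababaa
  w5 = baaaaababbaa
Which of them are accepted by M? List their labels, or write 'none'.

w1: Trace: s0 -b-> s3 -b-> s7 -b-> s1 -b-> s5 -b-> s4 -b-> s6 -b-> s2 -a-> s7 -b-> s1 -b-> s5 -b-> s4 -a-> s5 -a-> s2 -a-> s7 -a-> s0 -a-> s3 -a-> s2 -a-> s7 -b-> s1 -b-> s5 -b-> s4  → end s4, accepted
w2: Trace: s0 -a-> s3 -b-> s7 -a-> s0 -a-> s3 -b-> s7 -a-> s0 -b-> s3 -a-> s2 -b-> s3 -b-> s7 -a-> s0 -b-> s3 -b-> s7 -b-> s1 -b-> s5 -b-> s4 -b-> s6 -b-> s2 -a-> s7 -a-> s0 -a-> s3  → end s3, rejected
w3: Trace: s0 -a-> s3 -a-> s2 -b-> s3 -b-> s7 -b-> s1 -b-> s5 -b-> s4 -b-> s6 -a-> s5 -b-> s4 -a-> s5 -a-> s2 -a-> s7 -b-> s1 -b-> s5 -a-> s2 -a-> s7  → end s7, accepted
w4: Trace: s0 -b-> s3 -a-> s2 -b-> s3 -b-> s7 -b-> s1 -b-> s5 -a-> s2 -a-> s7 -a-> s0 -b-> s3 -a-> s2 -a-> s7 -b-> s1 -a-> s4 -b-> s6 -a-> s5 -a-> s2  → end s2, accepted
w5: Trace: s0 -b-> s3 -a-> s2 -a-> s7 -a-> s0 -a-> s3 -a-> s2 -b-> s3 -a-> s2 -b-> s3 -b-> s7 -a-> s0 -a-> s3  → end s3, rejected

w1, w3, w4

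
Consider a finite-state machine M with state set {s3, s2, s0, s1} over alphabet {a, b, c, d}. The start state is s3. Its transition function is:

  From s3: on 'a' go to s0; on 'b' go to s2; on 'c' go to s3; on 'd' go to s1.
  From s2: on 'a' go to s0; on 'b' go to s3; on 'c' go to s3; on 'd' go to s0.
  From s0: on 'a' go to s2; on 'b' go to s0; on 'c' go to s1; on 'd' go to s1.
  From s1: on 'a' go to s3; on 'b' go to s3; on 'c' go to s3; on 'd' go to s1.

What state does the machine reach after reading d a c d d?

s1

Trace: s3 -d-> s1 -a-> s3 -c-> s3 -d-> s1 -d-> s1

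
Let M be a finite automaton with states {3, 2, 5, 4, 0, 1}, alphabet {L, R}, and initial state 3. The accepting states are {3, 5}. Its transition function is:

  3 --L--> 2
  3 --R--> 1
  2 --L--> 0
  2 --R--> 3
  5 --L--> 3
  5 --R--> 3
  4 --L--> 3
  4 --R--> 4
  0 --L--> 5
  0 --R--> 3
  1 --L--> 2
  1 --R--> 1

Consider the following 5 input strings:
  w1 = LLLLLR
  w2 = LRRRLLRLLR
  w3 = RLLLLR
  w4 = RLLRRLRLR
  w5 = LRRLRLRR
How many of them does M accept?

w1: 3 → 2 → 0 → 5 → 3 → 2 → 3  → end 3, accepted
w2: 3 → 2 → 3 → 1 → 1 → 2 → 0 → 3 → 2 → 0 → 3  → end 3, accepted
w3: 3 → 1 → 2 → 0 → 5 → 3 → 1  → end 1, rejected
w4: 3 → 1 → 2 → 0 → 3 → 1 → 2 → 3 → 2 → 3  → end 3, accepted
w5: 3 → 2 → 3 → 1 → 2 → 3 → 2 → 3 → 1  → end 1, rejected

3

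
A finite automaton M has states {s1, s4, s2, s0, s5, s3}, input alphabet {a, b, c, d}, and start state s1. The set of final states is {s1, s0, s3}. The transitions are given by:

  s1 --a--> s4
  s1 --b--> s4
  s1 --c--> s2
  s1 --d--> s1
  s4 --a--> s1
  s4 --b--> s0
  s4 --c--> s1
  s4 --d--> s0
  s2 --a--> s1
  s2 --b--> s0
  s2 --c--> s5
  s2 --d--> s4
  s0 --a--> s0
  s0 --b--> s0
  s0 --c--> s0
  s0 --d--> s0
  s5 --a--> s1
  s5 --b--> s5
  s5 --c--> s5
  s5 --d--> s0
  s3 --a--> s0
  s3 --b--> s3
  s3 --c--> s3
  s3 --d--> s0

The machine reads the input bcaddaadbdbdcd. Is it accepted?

s1 → s4 → s1 → s4 → s0 → s0 → s0 → s0 → s0 → s0 → s0 → s0 → s0 → s0 → s0
End state s0 is accepting.

Yes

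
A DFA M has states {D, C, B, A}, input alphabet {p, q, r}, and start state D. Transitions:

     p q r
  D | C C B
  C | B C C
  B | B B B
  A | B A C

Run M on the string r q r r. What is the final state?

B

Trace: D -r-> B -q-> B -r-> B -r-> B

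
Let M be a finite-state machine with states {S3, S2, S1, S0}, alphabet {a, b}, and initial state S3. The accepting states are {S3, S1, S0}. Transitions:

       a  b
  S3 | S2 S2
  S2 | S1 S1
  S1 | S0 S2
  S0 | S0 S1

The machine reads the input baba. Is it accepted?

Yes

S3 → S2 → S1 → S2 → S1
End state S1 is accepting.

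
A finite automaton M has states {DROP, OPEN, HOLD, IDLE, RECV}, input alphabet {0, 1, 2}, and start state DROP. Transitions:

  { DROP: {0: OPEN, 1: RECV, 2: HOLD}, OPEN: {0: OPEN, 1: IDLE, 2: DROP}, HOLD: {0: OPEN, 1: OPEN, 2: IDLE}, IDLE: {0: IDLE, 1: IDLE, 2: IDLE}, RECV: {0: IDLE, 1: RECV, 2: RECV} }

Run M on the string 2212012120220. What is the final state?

IDLE

Trace: DROP -2-> HOLD -2-> IDLE -1-> IDLE -2-> IDLE -0-> IDLE -1-> IDLE -2-> IDLE -1-> IDLE -2-> IDLE -0-> IDLE -2-> IDLE -2-> IDLE -0-> IDLE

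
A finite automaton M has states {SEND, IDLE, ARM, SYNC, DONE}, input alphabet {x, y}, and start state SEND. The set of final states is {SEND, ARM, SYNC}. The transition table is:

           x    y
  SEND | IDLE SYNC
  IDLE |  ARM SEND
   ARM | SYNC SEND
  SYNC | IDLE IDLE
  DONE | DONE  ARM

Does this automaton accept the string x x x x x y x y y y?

No

start at SEND
read 'x': SEND → IDLE
read 'x': IDLE → ARM
read 'x': ARM → SYNC
read 'x': SYNC → IDLE
read 'x': IDLE → ARM
read 'y': ARM → SEND
read 'x': SEND → IDLE
read 'y': IDLE → SEND
read 'y': SEND → SYNC
read 'y': SYNC → IDLE
End state IDLE is not accepting.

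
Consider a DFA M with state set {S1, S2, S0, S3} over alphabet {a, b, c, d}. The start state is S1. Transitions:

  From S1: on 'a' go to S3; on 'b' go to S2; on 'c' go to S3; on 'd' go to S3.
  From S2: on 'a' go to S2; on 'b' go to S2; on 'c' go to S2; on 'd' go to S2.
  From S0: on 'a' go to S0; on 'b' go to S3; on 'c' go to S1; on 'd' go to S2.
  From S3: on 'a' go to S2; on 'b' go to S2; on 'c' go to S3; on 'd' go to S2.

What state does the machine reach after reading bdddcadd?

start at S1
read 'b': S1 → S2
read 'd': S2 → S2
read 'd': S2 → S2
read 'd': S2 → S2
read 'c': S2 → S2
read 'a': S2 → S2
read 'd': S2 → S2
read 'd': S2 → S2

S2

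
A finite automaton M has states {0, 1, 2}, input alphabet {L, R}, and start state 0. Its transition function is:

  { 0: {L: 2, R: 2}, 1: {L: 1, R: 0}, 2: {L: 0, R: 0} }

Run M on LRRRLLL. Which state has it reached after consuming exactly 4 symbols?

0

Trace: 0 -L-> 2 -R-> 0 -R-> 2 -R-> 0
After 4 symbols: 0.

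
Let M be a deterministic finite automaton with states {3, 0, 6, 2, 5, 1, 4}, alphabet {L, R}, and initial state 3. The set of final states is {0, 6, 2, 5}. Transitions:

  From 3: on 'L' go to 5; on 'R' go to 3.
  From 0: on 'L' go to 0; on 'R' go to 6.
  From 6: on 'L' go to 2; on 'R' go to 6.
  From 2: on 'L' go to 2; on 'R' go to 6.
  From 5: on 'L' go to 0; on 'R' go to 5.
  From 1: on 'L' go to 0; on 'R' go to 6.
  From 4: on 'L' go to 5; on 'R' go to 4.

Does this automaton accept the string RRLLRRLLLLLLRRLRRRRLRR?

start at 3
read 'R': 3 → 3
read 'R': 3 → 3
read 'L': 3 → 5
read 'L': 5 → 0
read 'R': 0 → 6
read 'R': 6 → 6
read 'L': 6 → 2
read 'L': 2 → 2
read 'L': 2 → 2
read 'L': 2 → 2
read 'L': 2 → 2
read 'L': 2 → 2
read 'R': 2 → 6
read 'R': 6 → 6
read 'L': 6 → 2
read 'R': 2 → 6
read 'R': 6 → 6
read 'R': 6 → 6
read 'R': 6 → 6
read 'L': 6 → 2
read 'R': 2 → 6
read 'R': 6 → 6
End state 6 is accepting.

Yes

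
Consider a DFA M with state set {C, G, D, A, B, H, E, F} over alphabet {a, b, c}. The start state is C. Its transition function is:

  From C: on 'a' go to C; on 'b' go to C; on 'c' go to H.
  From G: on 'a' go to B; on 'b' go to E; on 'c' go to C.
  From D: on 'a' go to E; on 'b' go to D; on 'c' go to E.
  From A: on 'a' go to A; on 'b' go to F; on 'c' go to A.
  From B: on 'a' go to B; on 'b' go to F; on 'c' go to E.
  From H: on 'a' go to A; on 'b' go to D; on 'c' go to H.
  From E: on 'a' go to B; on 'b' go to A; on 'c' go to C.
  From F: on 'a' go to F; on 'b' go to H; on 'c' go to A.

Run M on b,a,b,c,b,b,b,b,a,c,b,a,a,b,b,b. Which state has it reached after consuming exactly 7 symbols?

D

start at C
read 'b': C → C
read 'a': C → C
read 'b': C → C
read 'c': C → H
read 'b': H → D
read 'b': D → D
read 'b': D → D
After 7 symbols: D.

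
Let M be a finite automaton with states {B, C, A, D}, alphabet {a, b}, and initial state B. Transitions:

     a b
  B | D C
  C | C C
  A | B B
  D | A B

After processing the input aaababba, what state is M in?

C

Trace: B -a-> D -a-> A -a-> B -b-> C -a-> C -b-> C -b-> C -a-> C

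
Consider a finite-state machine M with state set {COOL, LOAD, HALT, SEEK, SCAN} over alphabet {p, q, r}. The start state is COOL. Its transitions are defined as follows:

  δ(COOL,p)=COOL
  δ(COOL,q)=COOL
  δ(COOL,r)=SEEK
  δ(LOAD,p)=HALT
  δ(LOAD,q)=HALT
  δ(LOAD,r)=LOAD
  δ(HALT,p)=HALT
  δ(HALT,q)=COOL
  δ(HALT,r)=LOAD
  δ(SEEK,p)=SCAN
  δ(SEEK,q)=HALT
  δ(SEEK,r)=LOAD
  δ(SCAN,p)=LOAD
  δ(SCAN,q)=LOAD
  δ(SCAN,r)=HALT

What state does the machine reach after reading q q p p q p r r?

COOL → COOL → COOL → COOL → COOL → COOL → COOL → SEEK → LOAD

LOAD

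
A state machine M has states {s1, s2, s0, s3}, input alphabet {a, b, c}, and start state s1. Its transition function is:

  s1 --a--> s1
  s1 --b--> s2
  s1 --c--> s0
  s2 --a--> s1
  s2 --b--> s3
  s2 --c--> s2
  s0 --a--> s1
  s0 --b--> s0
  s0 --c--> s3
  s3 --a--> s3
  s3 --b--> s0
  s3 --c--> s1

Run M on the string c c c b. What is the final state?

Trace: s1 -c-> s0 -c-> s3 -c-> s1 -b-> s2

s2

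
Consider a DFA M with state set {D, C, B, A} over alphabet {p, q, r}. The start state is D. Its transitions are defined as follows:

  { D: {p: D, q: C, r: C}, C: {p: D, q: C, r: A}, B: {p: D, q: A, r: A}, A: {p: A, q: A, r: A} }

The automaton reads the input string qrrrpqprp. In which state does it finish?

A

D → C → A → A → A → A → A → A → A → A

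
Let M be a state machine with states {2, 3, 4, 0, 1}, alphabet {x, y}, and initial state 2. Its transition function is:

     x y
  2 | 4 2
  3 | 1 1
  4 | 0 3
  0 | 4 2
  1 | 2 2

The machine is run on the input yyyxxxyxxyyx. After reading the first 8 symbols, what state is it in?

1

2 → 2 → 2 → 2 → 4 → 0 → 4 → 3 → 1
After 8 symbols: 1.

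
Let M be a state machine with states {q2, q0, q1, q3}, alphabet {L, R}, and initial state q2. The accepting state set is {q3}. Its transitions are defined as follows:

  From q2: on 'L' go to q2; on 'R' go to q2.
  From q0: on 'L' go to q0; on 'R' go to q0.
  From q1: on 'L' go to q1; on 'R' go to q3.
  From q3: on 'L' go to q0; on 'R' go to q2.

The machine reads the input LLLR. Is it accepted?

q2 → q2 → q2 → q2 → q2
End state q2 is not accepting.

No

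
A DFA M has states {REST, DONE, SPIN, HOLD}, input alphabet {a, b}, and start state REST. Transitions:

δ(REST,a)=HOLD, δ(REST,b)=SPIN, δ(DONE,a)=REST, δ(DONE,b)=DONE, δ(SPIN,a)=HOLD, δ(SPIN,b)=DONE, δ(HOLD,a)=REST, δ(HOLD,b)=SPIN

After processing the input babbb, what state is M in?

start at REST
read 'b': REST → SPIN
read 'a': SPIN → HOLD
read 'b': HOLD → SPIN
read 'b': SPIN → DONE
read 'b': DONE → DONE

DONE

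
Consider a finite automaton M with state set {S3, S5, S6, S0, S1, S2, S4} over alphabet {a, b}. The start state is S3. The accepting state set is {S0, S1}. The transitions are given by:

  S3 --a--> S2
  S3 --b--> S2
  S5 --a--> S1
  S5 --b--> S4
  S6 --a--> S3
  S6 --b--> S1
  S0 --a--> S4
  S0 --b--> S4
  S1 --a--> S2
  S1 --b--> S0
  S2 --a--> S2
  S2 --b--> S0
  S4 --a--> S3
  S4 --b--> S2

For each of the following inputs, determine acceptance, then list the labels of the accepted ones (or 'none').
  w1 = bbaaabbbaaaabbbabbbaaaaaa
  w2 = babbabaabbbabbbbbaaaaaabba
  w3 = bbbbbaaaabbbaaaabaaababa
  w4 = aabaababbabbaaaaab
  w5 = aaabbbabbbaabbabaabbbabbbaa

w4

w1: S3 → S2 → S0 → S4 → S3 → S2 → S0 → S4 → S2 → S2 → S2 → S2 → S2 → S0 → S4 → S2 → S2 → S0 → S4 → S2 → S2 → S2 → S2 → S2 → S2 → S2  → end S2, rejected
w2: S3 → S2 → S2 → S0 → S4 → S3 → S2 → S2 → S2 → S0 → S4 → S2 → S2 → S0 → S4 → S2 → S0 → S4 → S3 → S2 → S2 → S2 → S2 → S2 → S0 → S4 → S3  → end S3, rejected
w3: S3 → S2 → S0 → S4 → S2 → S0 → S4 → S3 → S2 → S2 → S0 → S4 → S2 → S2 → S2 → S2 → S2 → S0 → S4 → S3 → S2 → S0 → S4 → S2 → S2  → end S2, rejected
w4: S3 → S2 → S2 → S0 → S4 → S3 → S2 → S2 → S0 → S4 → S3 → S2 → S0 → S4 → S3 → S2 → S2 → S2 → S0  → end S0, accepted
w5: S3 → S2 → S2 → S2 → S0 → S4 → S2 → S2 → S0 → S4 → S2 → S2 → S2 → S0 → S4 → S3 → S2 → S2 → S2 → S0 → S4 → S2 → S2 → S0 → S4 → S2 → S2 → S2  → end S2, rejected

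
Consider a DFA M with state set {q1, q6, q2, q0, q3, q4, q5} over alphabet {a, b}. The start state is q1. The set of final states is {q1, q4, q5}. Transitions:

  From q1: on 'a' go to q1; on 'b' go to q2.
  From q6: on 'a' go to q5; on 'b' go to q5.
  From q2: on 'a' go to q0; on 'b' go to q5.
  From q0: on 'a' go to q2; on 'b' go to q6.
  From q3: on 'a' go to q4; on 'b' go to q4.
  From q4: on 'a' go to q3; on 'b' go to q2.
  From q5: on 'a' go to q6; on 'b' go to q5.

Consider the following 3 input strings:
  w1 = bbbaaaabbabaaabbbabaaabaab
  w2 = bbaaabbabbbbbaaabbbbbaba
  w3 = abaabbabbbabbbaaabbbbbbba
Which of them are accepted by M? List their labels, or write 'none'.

w1

w1:
  start at q1
  read 'b': q1 → q2
  read 'b': q2 → q5
  read 'b': q5 → q5
  read 'a': q5 → q6
  read 'a': q6 → q5
  read 'a': q5 → q6
  read 'a': q6 → q5
  read 'b': q5 → q5
  read 'b': q5 → q5
  read 'a': q5 → q6
  read 'b': q6 → q5
  read 'a': q5 → q6
  read 'a': q6 → q5
  read 'a': q5 → q6
  read 'b': q6 → q5
  read 'b': q5 → q5
  read 'b': q5 → q5
  read 'a': q5 → q6
  read 'b': q6 → q5
  read 'a': q5 → q6
  read 'a': q6 → q5
  read 'a': q5 → q6
  read 'b': q6 → q5
  read 'a': q5 → q6
  read 'a': q6 → q5
  read 'b': q5 → q5
  end q5, accepted
w2:
  start at q1
  read 'b': q1 → q2
  read 'b': q2 → q5
  read 'a': q5 → q6
  read 'a': q6 → q5
  read 'a': q5 → q6
  read 'b': q6 → q5
  read 'b': q5 → q5
  read 'a': q5 → q6
  read 'b': q6 → q5
  read 'b': q5 → q5
  read 'b': q5 → q5
  read 'b': q5 → q5
  read 'b': q5 → q5
  read 'a': q5 → q6
  read 'a': q6 → q5
  read 'a': q5 → q6
  read 'b': q6 → q5
  read 'b': q5 → q5
  read 'b': q5 → q5
  read 'b': q5 → q5
  read 'b': q5 → q5
  read 'a': q5 → q6
  read 'b': q6 → q5
  read 'a': q5 → q6
  end q6, rejected
w3:
  start at q1
  read 'a': q1 → q1
  read 'b': q1 → q2
  read 'a': q2 → q0
  read 'a': q0 → q2
  read 'b': q2 → q5
  read 'b': q5 → q5
  read 'a': q5 → q6
  read 'b': q6 → q5
  read 'b': q5 → q5
  read 'b': q5 → q5
  read 'a': q5 → q6
  read 'b': q6 → q5
  read 'b': q5 → q5
  read 'b': q5 → q5
  read 'a': q5 → q6
  read 'a': q6 → q5
  read 'a': q5 → q6
  read 'b': q6 → q5
  read 'b': q5 → q5
  read 'b': q5 → q5
  read 'b': q5 → q5
  read 'b': q5 → q5
  read 'b': q5 → q5
  read 'b': q5 → q5
  read 'a': q5 → q6
  end q6, rejected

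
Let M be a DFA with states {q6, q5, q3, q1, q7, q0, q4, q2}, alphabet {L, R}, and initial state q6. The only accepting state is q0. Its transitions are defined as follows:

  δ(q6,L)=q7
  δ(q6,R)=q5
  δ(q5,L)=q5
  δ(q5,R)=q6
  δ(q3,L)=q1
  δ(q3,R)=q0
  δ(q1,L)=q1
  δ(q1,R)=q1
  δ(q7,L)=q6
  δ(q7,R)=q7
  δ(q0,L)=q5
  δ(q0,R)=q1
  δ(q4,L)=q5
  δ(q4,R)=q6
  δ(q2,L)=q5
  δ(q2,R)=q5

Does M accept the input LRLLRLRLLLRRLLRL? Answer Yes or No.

q6 → q7 → q7 → q6 → q7 → q7 → q6 → q5 → q5 → q5 → q5 → q6 → q5 → q5 → q5 → q6 → q7
End state q7 is not accepting.

No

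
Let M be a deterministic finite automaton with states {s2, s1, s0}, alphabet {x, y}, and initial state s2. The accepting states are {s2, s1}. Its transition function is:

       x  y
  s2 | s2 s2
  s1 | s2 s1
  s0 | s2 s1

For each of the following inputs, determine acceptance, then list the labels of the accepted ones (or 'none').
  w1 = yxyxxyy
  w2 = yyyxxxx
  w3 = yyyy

w1: s2 → s2 → s2 → s2 → s2 → s2 → s2 → s2  → end s2, accepted
w2: s2 → s2 → s2 → s2 → s2 → s2 → s2 → s2  → end s2, accepted
w3: s2 → s2 → s2 → s2 → s2  → end s2, accepted

w1, w2, w3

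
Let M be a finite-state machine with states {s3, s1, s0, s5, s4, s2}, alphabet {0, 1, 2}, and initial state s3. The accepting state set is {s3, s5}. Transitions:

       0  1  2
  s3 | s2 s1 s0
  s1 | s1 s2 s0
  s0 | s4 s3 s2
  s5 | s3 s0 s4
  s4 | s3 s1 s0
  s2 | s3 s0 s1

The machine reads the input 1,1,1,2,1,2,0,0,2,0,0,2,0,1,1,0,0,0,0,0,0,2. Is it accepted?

No

start at s3
read '1': s3 → s1
read '1': s1 → s2
read '1': s2 → s0
read '2': s0 → s2
read '1': s2 → s0
read '2': s0 → s2
read '0': s2 → s3
read '0': s3 → s2
read '2': s2 → s1
read '0': s1 → s1
read '0': s1 → s1
read '2': s1 → s0
read '0': s0 → s4
read '1': s4 → s1
read '1': s1 → s2
read '0': s2 → s3
read '0': s3 → s2
read '0': s2 → s3
read '0': s3 → s2
read '0': s2 → s3
read '0': s3 → s2
read '2': s2 → s1
End state s1 is not accepting.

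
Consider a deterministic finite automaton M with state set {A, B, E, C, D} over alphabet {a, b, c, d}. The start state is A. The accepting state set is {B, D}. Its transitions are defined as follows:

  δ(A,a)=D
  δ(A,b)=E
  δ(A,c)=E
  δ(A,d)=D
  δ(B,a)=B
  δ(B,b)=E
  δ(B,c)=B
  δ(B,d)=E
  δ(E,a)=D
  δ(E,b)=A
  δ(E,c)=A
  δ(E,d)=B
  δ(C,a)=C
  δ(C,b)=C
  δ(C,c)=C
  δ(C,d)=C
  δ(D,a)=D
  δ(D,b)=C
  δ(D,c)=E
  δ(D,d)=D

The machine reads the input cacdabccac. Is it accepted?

Trace: A -c-> E -a-> D -c-> E -d-> B -a-> B -b-> E -c-> A -c-> E -a-> D -c-> E
End state E is not accepting.

No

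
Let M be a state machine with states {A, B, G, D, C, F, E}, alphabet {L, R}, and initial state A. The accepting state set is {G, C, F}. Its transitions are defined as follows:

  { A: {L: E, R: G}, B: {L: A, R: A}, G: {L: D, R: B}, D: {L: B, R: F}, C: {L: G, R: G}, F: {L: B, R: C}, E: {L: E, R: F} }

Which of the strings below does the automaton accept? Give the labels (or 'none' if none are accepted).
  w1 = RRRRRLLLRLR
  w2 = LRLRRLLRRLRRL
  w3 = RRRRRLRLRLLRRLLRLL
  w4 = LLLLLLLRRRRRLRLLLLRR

w1:
  start at A
  read 'R': A → G
  read 'R': G → B
  read 'R': B → A
  read 'R': A → G
  read 'R': G → B
  read 'L': B → A
  read 'L': A → E
  read 'L': E → E
  read 'R': E → F
  read 'L': F → B
  read 'R': B → A
  end A, rejected
w2:
  start at A
  read 'L': A → E
  read 'R': E → F
  read 'L': F → B
  read 'R': B → A
  read 'R': A → G
  read 'L': G → D
  read 'L': D → B
  read 'R': B → A
  read 'R': A → G
  read 'L': G → D
  read 'R': D → F
  read 'R': F → C
  read 'L': C → G
  end G, accepted
w3:
  start at A
  read 'R': A → G
  read 'R': G → B
  read 'R': B → A
  read 'R': A → G
  read 'R': G → B
  read 'L': B → A
  read 'R': A → G
  read 'L': G → D
  read 'R': D → F
  read 'L': F → B
  read 'L': B → A
  read 'R': A → G
  read 'R': G → B
  read 'L': B → A
  read 'L': A → E
  read 'R': E → F
  read 'L': F → B
  read 'L': B → A
  end A, rejected
w4:
  start at A
  read 'L': A → E
  read 'L': E → E
  read 'L': E → E
  read 'L': E → E
  read 'L': E → E
  read 'L': E → E
  read 'L': E → E
  read 'R': E → F
  read 'R': F → C
  read 'R': C → G
  read 'R': G → B
  read 'R': B → A
  read 'L': A → E
  read 'R': E → F
  read 'L': F → B
  read 'L': B → A
  read 'L': A → E
  read 'L': E → E
  read 'R': E → F
  read 'R': F → C
  end C, accepted

w2, w4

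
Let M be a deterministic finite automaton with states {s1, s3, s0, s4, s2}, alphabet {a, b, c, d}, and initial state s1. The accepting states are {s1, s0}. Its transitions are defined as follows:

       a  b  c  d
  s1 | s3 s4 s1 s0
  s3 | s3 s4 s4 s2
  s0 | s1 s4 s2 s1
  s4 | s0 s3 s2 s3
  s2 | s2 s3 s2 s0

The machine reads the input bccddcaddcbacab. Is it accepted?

Trace: s1 -b-> s4 -c-> s2 -c-> s2 -d-> s0 -d-> s1 -c-> s1 -a-> s3 -d-> s2 -d-> s0 -c-> s2 -b-> s3 -a-> s3 -c-> s4 -a-> s0 -b-> s4
End state s4 is not accepting.

No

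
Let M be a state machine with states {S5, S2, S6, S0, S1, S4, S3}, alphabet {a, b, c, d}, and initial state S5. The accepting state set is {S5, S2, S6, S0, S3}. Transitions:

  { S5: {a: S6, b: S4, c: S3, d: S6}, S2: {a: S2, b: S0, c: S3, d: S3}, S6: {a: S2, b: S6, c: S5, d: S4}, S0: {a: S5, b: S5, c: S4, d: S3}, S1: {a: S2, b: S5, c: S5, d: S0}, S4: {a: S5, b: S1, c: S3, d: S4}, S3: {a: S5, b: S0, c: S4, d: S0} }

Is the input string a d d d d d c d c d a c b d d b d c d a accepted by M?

S5 → S6 → S4 → S4 → S4 → S4 → S4 → S3 → S0 → S4 → S4 → S5 → S3 → S0 → S3 → S0 → S5 → S6 → S5 → S6 → S2
End state S2 is accepting.

Yes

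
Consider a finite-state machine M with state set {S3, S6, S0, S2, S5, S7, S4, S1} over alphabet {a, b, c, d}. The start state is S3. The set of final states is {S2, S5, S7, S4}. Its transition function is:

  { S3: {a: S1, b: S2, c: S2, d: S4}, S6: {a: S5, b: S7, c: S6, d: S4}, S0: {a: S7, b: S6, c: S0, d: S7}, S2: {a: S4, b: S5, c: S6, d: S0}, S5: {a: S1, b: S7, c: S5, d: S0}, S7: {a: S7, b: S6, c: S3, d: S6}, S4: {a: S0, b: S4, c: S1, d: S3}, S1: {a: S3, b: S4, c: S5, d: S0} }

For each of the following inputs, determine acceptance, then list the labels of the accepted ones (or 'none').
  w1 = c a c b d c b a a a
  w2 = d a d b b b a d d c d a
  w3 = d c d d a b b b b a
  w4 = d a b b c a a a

w1: Trace: S3 -c-> S2 -a-> S4 -c-> S1 -b-> S4 -d-> S3 -c-> S2 -b-> S5 -a-> S1 -a-> S3 -a-> S1  → end S1, rejected
w2: Trace: S3 -d-> S4 -a-> S0 -d-> S7 -b-> S6 -b-> S7 -b-> S6 -a-> S5 -d-> S0 -d-> S7 -c-> S3 -d-> S4 -a-> S0  → end S0, rejected
w3: Trace: S3 -d-> S4 -c-> S1 -d-> S0 -d-> S7 -a-> S7 -b-> S6 -b-> S7 -b-> S6 -b-> S7 -a-> S7  → end S7, accepted
w4: Trace: S3 -d-> S4 -a-> S0 -b-> S6 -b-> S7 -c-> S3 -a-> S1 -a-> S3 -a-> S1  → end S1, rejected

w3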